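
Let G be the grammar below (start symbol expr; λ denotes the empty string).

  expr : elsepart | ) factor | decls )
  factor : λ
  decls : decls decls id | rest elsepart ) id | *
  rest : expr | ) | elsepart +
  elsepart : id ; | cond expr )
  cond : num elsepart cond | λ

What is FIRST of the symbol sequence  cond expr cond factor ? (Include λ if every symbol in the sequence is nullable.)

Add FIRST(cond)\{λ} = { num }; cond is nullable, continue.
Add FIRST(expr) = { ), *, id, num }; expr is not nullable, stop.

{ ), *, id, num }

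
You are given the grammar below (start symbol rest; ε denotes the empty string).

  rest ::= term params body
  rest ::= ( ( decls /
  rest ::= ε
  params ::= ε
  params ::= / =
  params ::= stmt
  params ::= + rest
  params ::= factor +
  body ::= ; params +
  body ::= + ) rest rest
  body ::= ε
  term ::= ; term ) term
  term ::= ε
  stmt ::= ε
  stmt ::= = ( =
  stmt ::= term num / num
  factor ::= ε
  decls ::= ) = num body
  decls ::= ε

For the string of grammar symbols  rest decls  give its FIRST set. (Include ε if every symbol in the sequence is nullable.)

Add FIRST(rest)\{ε} = { (, +, /, ;, =, num }; rest is nullable, continue.
Add FIRST(decls)\{ε} = { ) }; decls is nullable, continue.
Every symbol is nullable, so include ε.

{ (, ), +, /, ;, =, num, ε }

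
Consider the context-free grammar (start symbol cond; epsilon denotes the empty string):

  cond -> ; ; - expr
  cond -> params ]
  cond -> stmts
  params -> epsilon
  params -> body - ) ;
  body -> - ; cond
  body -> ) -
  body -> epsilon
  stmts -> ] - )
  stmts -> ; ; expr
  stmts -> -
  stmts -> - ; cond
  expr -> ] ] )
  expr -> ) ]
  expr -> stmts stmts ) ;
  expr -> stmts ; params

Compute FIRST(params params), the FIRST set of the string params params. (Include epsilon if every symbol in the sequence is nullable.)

{ ), -, epsilon }

Add FIRST(params)\{epsilon} = { ), - }; params is nullable, continue.
Add FIRST(params)\{epsilon} = { ), - }; params is nullable, continue.
Every symbol is nullable, so include epsilon.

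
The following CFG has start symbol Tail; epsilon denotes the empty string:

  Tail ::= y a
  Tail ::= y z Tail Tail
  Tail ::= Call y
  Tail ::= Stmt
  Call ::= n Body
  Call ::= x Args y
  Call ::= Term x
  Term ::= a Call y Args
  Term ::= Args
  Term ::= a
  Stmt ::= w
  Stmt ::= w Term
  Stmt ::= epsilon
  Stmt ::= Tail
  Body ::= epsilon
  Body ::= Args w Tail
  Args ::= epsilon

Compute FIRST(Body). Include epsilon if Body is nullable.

{ w, epsilon }

Body ::= epsilon contributes epsilon.
From Body ::= Args w Tail: Args nullable, take FIRST(Args) ∪ {w} = { w }.
Union: FIRST(Body) = { w, epsilon }.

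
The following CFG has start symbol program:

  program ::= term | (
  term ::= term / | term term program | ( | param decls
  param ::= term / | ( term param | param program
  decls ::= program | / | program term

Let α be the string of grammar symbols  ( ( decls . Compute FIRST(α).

{ ( }

( is a terminal; add {(} and stop.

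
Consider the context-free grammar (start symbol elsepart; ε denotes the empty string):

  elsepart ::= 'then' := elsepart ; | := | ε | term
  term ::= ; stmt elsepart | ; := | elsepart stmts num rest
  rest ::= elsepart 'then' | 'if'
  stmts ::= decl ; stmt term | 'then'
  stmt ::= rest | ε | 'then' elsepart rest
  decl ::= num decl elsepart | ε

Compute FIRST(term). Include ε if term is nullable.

{ 'then', :=, ;, num }

term ::= ; stmt elsepart contributes {;}.
term ::= ; := contributes {;}.
From term ::= elsepart stmts num rest: elsepart nullable, take FIRST(elsepart) ∪ FIRST(stmts) = { 'then', :=, ;, num }.
Union: FIRST(term) = { 'then', :=, ;, num }.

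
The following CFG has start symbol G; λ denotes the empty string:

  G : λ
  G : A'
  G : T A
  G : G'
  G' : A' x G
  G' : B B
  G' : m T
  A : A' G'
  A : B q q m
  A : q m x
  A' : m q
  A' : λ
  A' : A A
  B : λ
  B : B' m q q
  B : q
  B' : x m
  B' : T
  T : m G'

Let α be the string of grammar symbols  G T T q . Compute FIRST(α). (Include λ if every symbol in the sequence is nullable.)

{ m, q, x }

Add FIRST(G)\{λ} = { m, q, x }; G is nullable, continue.
Add FIRST(T) = { m }; T is not nullable, stop.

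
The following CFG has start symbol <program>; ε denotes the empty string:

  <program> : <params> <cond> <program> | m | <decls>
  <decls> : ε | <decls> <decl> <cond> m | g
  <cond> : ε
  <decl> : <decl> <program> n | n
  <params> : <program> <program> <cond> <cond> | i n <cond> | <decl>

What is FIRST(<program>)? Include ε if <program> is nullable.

From <program> : <params> <cond> <program>: <params>, <cond>, <program> nullable, take FIRST(<params>) ∪ FIRST(<cond>) ∪ FIRST(<program>) = { g, i, m, n }; also ε since the whole RHS is nullable.
<program> : m contributes {m}.
From <program> : <decls>: add FIRST(<decls>) = { g, n, ε } (including ε since <decls> is nullable).
Union: FIRST(<program>) = { g, i, m, n, ε }.

{ g, i, m, n, ε }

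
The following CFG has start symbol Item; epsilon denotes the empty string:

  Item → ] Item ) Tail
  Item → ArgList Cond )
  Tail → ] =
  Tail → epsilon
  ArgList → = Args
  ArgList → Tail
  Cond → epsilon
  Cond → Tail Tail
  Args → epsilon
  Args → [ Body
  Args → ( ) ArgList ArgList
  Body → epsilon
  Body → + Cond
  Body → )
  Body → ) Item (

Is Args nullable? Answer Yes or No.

Args has an epsilon-production, so Args ⇒ epsilon.

Yes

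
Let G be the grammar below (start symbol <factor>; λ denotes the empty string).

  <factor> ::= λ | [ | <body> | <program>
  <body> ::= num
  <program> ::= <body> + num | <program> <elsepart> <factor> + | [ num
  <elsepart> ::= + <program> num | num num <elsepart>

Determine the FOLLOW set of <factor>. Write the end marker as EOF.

<factor> is the start symbol, so EOF ∈ FOLLOW(<factor>).
In <program> ::= <program> <elsepart> <factor> +: add FIRST(+) = { + }.
Union: FOLLOW(<factor>) = { EOF, + }.

{ EOF, + }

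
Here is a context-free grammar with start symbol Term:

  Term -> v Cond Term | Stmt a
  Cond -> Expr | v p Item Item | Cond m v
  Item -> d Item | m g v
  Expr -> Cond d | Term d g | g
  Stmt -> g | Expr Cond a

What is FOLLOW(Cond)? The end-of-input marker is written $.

{ a, d, g, m, v }

In Term -> v Cond Term: add FIRST(Term) = { g, v }.
In Cond -> Cond m v: add FIRST(m v) = { m }.
In Expr -> Cond d: add FIRST(d) = { d }.
In Stmt -> Expr Cond a: add FIRST(a) = { a }.
Union: FOLLOW(Cond) = { a, d, g, m, v }.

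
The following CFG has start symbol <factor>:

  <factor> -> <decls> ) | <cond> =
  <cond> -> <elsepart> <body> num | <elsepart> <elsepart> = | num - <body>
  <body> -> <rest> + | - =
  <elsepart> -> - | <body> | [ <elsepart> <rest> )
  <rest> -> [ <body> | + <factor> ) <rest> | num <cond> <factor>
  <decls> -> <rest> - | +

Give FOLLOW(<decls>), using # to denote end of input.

In <factor> -> <decls> ): add FIRST()) = { ) }.
Union: FOLLOW(<decls>) = { ) }.

{ ) }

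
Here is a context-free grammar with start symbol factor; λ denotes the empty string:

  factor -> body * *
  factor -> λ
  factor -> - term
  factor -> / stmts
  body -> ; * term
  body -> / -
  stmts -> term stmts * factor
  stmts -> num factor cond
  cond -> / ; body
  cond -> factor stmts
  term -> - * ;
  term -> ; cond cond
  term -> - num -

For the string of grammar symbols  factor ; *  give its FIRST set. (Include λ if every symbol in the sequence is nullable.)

Add FIRST(factor)\{λ} = { -, /, ; }; factor is nullable, continue.
; is a terminal; add {;} and stop.

{ -, /, ; }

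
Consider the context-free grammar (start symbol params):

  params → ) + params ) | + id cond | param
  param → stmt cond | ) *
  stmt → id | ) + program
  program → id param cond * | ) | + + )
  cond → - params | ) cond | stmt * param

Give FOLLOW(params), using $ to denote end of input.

{ $, ), *, -, id }

params is the start symbol, so $ ∈ FOLLOW(params).
In params → ) + params ): add FIRST()) = { ) }.
In cond → - params: params is at the end, add FOLLOW(cond) = { $, ), *, -, id }.
Union: FOLLOW(params) = { $, ), *, -, id }.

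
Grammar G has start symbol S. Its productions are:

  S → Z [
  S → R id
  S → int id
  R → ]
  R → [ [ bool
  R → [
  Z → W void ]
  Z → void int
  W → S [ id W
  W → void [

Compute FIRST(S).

From S → Z [: add FIRST(Z) = { [, ], int, void }.
From S → R id: add FIRST(R) = { [, ] }.
S → int id contributes {int}.
Union: FIRST(S) = { [, ], int, void }.

{ [, ], int, void }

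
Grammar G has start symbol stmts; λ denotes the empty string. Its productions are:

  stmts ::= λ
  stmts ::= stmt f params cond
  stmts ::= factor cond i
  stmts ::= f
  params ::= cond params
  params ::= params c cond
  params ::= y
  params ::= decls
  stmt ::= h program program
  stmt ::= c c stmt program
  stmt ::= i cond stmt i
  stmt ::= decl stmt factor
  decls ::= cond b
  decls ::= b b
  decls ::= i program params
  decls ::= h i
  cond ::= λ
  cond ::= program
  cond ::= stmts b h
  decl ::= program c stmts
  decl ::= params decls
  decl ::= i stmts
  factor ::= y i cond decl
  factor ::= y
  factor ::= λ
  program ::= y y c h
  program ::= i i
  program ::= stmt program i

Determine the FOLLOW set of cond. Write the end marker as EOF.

{ EOF, b, c, f, h, i, y }

In stmts ::= stmt f params cond: cond is at the end, add FOLLOW(stmts) = { EOF, b, c, f, h, i, y }.
In stmts ::= factor cond i: add FIRST(i) = { i }.
In params ::= cond params: add FIRST(params) = { b, c, f, h, i, y }.
In params ::= params c cond: cond is at the end, add FOLLOW(params) = { EOF, b, c, f, h, i, y }.
In stmt ::= i cond stmt i: add FIRST(stmt i) = { b, c, f, h, i, y }.
In decls ::= cond b: add FIRST(b) = { b }.
In factor ::= y i cond decl: add FIRST(decl) = { b, c, f, h, i, y }.
Union: FOLLOW(cond) = { EOF, b, c, f, h, i, y }.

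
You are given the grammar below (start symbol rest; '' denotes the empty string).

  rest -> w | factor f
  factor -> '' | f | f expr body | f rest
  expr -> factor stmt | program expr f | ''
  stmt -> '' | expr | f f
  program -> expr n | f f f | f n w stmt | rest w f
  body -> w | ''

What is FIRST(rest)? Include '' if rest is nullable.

rest -> w contributes {w}.
From rest -> factor f: factor nullable, take FIRST(factor) ∪ {f} = { f }.
Union: FIRST(rest) = { f, w }.

{ f, w }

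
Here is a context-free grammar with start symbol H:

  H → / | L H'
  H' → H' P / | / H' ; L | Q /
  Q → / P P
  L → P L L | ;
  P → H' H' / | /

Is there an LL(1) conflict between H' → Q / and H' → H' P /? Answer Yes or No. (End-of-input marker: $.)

FIRST(Q /) = { / } and FIRST(H' P /) = { / }.
Both contain /, so the two alternatives are not disjoint — LL(1) conflict.

Yes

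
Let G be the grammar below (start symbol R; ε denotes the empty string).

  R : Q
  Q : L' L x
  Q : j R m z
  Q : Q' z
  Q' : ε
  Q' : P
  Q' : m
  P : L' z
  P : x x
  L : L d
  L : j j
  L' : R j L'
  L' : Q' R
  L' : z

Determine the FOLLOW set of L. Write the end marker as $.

In Q : L' L x: add FIRST(x) = { x }.
In L : L d: add FIRST(d) = { d }.
Union: FOLLOW(L) = { d, x }.

{ d, x }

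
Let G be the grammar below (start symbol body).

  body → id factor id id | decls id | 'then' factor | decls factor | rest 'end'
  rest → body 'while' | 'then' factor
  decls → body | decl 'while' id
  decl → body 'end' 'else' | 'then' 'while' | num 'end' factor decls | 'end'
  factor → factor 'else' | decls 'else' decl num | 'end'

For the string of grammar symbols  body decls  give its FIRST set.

{ 'end', 'then', id, num }

Add FIRST(body) = { 'end', 'then', id, num }; body is not nullable, stop.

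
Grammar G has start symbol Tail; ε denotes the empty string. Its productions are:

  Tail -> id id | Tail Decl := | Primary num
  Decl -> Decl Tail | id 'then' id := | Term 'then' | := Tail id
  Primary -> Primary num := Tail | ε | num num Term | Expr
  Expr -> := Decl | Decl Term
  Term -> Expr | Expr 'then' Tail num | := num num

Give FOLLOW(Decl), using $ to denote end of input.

{ 'then', :=, id, num }

In Tail -> Tail Decl :=: add FIRST(:=) = { := }.
In Decl -> Decl Tail: add FIRST(Tail) = { :=, id, num }.
In Expr -> := Decl: Decl is at the end, add FOLLOW(Expr) = { 'then', num }.
In Expr -> Decl Term: add FIRST(Term) = { :=, id }.
Union: FOLLOW(Decl) = { 'then', :=, id, num }.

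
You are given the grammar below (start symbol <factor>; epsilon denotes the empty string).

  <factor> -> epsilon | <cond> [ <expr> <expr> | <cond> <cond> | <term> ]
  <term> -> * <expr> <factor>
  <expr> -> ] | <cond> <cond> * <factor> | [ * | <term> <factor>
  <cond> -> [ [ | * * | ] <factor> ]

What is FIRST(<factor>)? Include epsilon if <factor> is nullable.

<factor> -> epsilon contributes epsilon.
From <factor> -> <cond> [ <expr> <expr>: add FIRST(<cond>) = { *, [, ] }.
From <factor> -> <cond> <cond>: add FIRST(<cond>) = { *, [, ] }.
From <factor> -> <term> ]: add FIRST(<term>) = { * }.
Union: FIRST(<factor>) = { *, [, ], epsilon }.

{ *, [, ], epsilon }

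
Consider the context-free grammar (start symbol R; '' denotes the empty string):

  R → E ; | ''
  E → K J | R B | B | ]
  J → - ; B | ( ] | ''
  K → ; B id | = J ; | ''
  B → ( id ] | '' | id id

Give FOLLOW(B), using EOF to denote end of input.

{ ;, id }

In E → R B: B is at the end, add FOLLOW(E) = { ; }.
In E → B: B is at the end, add FOLLOW(E) = { ; }.
In J → - ; B: B is at the end, add FOLLOW(J) = { ; }.
In K → ; B id: add FIRST(id) = { id }.
Union: FOLLOW(B) = { ;, id }.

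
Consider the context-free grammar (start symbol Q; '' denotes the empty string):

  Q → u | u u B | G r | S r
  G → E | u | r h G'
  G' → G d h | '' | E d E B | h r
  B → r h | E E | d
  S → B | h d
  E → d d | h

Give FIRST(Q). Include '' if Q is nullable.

{ d, h, r, u }

Q → u contributes {u}.
Q → u u B contributes {u}.
From Q → G r: add FIRST(G) = { d, h, r, u }.
From Q → S r: add FIRST(S) = { d, h, r }.
Union: FIRST(Q) = { d, h, r, u }.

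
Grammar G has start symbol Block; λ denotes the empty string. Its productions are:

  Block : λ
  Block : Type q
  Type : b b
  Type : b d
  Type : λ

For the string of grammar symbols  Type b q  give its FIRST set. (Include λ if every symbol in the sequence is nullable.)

Add FIRST(Type)\{λ} = { b }; Type is nullable, continue.
b is a terminal; add {b} and stop.

{ b }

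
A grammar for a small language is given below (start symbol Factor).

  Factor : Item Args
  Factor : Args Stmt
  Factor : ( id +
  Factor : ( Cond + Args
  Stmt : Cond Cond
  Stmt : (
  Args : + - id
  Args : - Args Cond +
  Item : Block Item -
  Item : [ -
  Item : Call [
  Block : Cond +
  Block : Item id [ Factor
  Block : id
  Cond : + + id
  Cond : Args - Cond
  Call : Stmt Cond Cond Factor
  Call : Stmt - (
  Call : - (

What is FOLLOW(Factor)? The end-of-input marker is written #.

Factor is the start symbol, so # ∈ FOLLOW(Factor).
In Block : Item id [ Factor: Factor is at the end, add FOLLOW(Block) = { (, +, -, [, id }.
In Call : Stmt Cond Cond Factor: Factor is at the end, add FOLLOW(Call) = { [ }.
Union: FOLLOW(Factor) = { #, (, +, -, [, id }.

{ #, (, +, -, [, id }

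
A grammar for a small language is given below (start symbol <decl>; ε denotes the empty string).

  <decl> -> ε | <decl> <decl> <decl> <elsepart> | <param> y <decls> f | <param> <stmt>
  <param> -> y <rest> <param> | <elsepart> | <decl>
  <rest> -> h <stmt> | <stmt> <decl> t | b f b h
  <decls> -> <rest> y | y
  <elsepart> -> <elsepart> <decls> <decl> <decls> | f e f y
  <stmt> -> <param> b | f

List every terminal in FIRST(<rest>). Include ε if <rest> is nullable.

{ b, f, h, y }

<rest> -> h <stmt> contributes {h}.
From <rest> -> <stmt> <decl> t: add FIRST(<stmt>) = { b, f, y }.
<rest> -> b f b h contributes {b}.
Union: FIRST(<rest>) = { b, f, h, y }.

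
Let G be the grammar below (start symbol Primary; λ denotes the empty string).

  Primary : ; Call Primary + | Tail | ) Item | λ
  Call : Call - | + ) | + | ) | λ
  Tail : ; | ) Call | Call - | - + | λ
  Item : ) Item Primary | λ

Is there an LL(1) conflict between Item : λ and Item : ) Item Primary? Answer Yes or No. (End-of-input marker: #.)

Yes

FIRST(λ) = { λ } and FIRST() Item Primary) = { ) }.
The first alternative is nullable and FOLLOW(Item) = { #, ), +, -, ; } shares ) with FIRST of the second — conflict.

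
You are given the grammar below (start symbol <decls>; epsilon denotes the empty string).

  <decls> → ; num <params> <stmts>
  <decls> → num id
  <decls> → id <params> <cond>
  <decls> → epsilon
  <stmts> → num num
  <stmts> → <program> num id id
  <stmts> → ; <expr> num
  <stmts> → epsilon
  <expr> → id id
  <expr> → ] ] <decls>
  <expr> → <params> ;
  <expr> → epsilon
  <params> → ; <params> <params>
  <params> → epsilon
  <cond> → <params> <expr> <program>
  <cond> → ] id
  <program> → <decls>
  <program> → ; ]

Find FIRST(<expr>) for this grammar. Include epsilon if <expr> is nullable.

{ ;, ], id, epsilon }

<expr> → id id contributes {id}.
<expr> → ] ] <decls> contributes {]}.
From <expr> → <params> ;: <params> nullable, take FIRST(<params>) ∪ {;} = { ; }.
<expr> → epsilon contributes epsilon.
Union: FIRST(<expr>) = { ;, ], id, epsilon }.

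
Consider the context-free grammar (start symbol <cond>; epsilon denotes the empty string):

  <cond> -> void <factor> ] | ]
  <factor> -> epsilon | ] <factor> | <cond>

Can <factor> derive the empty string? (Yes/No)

<factor> has an epsilon-production, so <factor> ⇒ epsilon.

Yes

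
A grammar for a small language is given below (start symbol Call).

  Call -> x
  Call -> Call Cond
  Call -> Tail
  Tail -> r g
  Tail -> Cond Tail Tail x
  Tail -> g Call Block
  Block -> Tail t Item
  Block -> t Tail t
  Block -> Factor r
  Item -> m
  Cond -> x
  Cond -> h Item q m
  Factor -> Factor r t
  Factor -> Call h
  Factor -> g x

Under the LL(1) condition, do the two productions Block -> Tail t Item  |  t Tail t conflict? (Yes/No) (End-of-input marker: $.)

FIRST(Tail t Item) = { g, h, r, x } and FIRST(t Tail t) = { t }.
The FIRST sets are disjoint and neither alternative is nullable — no conflict.

No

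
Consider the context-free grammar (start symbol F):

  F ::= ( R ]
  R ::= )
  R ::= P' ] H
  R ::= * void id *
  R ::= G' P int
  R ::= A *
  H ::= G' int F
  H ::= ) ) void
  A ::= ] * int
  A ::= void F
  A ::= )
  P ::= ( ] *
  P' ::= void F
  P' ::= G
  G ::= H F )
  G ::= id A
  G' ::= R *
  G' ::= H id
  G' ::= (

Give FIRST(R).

R ::= ) contributes {)}.
From R ::= P' ] H: add FIRST(P') = { (, ), *, ], id, void }.
R ::= * void id * contributes {*}.
From R ::= G' P int: add FIRST(G') = { (, ), *, ], id, void }.
From R ::= A *: add FIRST(A) = { ), ], void }.
Union: FIRST(R) = { (, ), *, ], id, void }.

{ (, ), *, ], id, void }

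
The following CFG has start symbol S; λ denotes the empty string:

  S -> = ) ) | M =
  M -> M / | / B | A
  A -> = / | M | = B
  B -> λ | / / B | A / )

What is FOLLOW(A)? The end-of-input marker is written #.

In M -> A: A is at the end, add FOLLOW(M) = { /, = }.
In B -> A / ): add FIRST(/ )) = { / }.
Union: FOLLOW(A) = { /, = }.

{ /, = }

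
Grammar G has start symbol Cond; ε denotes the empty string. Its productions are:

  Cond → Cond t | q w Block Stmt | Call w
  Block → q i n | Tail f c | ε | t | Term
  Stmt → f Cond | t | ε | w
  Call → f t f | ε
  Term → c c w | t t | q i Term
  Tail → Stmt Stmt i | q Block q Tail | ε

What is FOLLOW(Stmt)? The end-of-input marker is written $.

{ $, f, i, t, w }

In Cond → q w Block Stmt: Stmt is at the end, add FOLLOW(Cond) = { $, f, i, t, w }.
In Tail → Stmt Stmt i: add FIRST(Stmt i) = { f, i, t, w }.
In Tail → Stmt Stmt i: add FIRST(i) = { i }.
Union: FOLLOW(Stmt) = { $, f, i, t, w }.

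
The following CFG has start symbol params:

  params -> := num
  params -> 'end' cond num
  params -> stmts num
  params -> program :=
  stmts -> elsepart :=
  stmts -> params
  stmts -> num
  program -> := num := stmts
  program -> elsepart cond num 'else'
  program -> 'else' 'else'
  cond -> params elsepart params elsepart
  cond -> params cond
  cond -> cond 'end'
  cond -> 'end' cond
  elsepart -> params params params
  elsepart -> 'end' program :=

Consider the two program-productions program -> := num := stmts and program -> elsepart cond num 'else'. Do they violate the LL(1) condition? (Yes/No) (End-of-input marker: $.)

FIRST(:= num := stmts) = { := } and FIRST(elsepart cond num 'else') = { 'else', 'end', :=, num }.
Both contain :=, so the two alternatives are not disjoint — LL(1) conflict.

Yes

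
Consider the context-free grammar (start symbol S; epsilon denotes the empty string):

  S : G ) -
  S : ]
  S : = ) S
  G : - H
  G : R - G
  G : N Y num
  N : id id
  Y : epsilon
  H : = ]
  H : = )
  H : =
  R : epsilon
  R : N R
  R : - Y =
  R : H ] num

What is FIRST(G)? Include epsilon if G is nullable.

G : - H contributes {-}.
From G : R - G: R nullable, take FIRST(R) ∪ {-} = { -, =, id }.
From G : N Y num: add FIRST(N) = { id }.
Union: FIRST(G) = { -, =, id }.

{ -, =, id }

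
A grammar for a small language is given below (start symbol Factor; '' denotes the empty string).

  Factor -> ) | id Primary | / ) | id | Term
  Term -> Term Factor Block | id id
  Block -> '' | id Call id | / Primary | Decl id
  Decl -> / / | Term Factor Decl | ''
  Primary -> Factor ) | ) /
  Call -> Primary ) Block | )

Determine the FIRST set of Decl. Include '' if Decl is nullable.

Decl -> / / contributes {/}.
From Decl -> Term Factor Decl: add FIRST(Term) = { id }.
Decl -> '' contributes ''.
Union: FIRST(Decl) = { /, id, '' }.

{ /, id, '' }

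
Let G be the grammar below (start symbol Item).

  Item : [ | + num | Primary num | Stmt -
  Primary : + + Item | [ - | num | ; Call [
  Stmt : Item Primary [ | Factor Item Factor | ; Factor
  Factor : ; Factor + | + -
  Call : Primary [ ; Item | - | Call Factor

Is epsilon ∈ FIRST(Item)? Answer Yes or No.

No

No nonterminal in this grammar is nullable.
No production of Item has an RHS whose symbols are all nullable, so Item is not nullable.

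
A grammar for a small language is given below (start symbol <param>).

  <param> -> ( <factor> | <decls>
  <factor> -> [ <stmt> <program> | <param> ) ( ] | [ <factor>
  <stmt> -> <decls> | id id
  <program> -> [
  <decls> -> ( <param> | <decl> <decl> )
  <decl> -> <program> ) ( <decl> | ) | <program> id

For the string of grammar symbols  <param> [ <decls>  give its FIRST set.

Add FIRST(<param>) = { (, ), [ }; <param> is not nullable, stop.

{ (, ), [ }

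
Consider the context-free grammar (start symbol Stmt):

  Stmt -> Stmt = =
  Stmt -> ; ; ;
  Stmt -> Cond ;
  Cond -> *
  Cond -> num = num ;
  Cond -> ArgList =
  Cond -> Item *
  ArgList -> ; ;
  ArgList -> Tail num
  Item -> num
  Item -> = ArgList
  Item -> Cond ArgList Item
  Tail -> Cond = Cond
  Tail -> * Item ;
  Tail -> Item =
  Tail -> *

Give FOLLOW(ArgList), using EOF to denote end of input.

In Cond -> ArgList =: add FIRST(=) = { = }.
In Item -> = ArgList: ArgList is at the end, add FOLLOW(Item) = { *, ;, = }.
In Item -> Cond ArgList Item: add FIRST(Item) = { *, ;, =, num }.
Union: FOLLOW(ArgList) = { *, ;, =, num }.

{ *, ;, =, num }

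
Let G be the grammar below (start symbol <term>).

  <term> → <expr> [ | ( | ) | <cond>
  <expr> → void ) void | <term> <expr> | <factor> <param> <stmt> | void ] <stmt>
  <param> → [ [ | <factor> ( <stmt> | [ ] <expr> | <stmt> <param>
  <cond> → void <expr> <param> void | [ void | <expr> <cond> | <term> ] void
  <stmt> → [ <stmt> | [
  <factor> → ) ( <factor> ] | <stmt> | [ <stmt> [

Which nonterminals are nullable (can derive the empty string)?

{ } (none)

No nonterminal has an empty production or an RHS whose symbols are all nullable.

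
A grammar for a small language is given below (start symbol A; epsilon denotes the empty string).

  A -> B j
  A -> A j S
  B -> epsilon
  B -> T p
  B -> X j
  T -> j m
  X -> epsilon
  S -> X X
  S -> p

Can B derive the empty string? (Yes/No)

Yes

B has an epsilon-production, so B ⇒ epsilon.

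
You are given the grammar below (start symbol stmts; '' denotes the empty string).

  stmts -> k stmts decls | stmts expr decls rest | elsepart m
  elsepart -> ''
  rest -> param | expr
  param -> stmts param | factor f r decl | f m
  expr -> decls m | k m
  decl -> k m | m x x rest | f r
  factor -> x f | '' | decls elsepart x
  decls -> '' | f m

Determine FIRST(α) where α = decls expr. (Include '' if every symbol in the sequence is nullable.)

Add FIRST(decls)\{''} = { f }; decls is nullable, continue.
Add FIRST(expr) = { f, k, m }; expr is not nullable, stop.

{ f, k, m }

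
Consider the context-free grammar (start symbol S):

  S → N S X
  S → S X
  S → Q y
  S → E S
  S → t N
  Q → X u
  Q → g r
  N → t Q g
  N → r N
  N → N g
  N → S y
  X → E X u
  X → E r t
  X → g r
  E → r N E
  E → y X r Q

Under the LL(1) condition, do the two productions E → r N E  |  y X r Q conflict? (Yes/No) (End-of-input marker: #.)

No

FIRST(r N E) = { r } and FIRST(y X r Q) = { y }.
The FIRST sets are disjoint and neither alternative is nullable — no conflict.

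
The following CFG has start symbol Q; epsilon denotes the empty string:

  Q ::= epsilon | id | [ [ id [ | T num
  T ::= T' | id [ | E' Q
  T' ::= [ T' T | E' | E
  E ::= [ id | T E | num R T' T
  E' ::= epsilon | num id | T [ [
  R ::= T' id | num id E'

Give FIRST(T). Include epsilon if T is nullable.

From T ::= T': add FIRST(T') = { [, id, num, epsilon } (including epsilon since T' is nullable).
T ::= id [ contributes {id}.
From T ::= E' Q: E', Q nullable, take FIRST(E') ∪ FIRST(Q) = { [, id, num }; also epsilon since the whole RHS is nullable.
Union: FIRST(T) = { [, id, num, epsilon }.

{ [, id, num, epsilon }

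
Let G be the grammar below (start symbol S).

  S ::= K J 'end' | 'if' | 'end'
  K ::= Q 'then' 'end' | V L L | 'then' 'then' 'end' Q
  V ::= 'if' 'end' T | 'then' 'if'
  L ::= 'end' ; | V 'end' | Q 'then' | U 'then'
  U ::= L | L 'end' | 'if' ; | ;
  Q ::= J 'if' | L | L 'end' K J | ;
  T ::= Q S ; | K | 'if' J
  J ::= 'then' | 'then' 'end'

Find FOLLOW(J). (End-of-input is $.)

{ 'end', 'if', 'then', ; }

In S ::= K J 'end': add FIRST('end') = { 'end' }.
In Q ::= J 'if': add FIRST('if') = { 'if' }.
In Q ::= L 'end' K J: J is at the end, add FOLLOW(Q) = { 'end', 'if', 'then', ; }.
In T ::= 'if' J: J is at the end, add FOLLOW(T) = { 'end', 'if', 'then', ; }.
Union: FOLLOW(J) = { 'end', 'if', 'then', ; }.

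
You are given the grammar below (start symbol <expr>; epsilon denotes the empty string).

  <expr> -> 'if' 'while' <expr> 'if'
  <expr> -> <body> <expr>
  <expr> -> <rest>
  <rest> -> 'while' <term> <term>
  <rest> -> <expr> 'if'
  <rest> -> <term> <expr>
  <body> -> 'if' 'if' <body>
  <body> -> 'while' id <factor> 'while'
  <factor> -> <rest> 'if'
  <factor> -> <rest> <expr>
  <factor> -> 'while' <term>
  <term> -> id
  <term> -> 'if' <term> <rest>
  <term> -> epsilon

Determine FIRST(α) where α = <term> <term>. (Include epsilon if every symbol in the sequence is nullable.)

{ 'if', id, epsilon }

Add FIRST(<term>)\{epsilon} = { 'if', id }; <term> is nullable, continue.
Add FIRST(<term>)\{epsilon} = { 'if', id }; <term> is nullable, continue.
Every symbol is nullable, so include epsilon.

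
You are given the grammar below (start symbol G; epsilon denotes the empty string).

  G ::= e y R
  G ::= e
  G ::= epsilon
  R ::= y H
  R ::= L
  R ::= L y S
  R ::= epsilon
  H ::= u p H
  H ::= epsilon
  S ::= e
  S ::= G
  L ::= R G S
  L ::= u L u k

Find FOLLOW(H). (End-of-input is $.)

{ $, e, u, y }

In R ::= y H: H is at the end, add FOLLOW(R) = { $, e, u, y }.
In H ::= u p H: H is at the end, add FOLLOW(H) = { $, e, u, y }.
Union: FOLLOW(H) = { $, e, u, y }.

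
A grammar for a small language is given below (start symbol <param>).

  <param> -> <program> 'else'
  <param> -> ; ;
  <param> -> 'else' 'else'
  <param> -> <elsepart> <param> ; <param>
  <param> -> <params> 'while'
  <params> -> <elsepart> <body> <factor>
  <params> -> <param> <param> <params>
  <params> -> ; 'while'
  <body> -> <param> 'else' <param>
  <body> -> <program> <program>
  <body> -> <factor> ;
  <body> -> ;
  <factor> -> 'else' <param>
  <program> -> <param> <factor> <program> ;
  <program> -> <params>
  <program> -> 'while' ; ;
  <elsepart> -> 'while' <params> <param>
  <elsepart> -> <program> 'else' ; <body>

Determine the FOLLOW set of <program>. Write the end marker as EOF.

{ 'else', 'while', ; }

In <param> -> <program> 'else': add FIRST('else') = { 'else' }.
In <body> -> <program> <program>: add FIRST(<program>) = { 'else', 'while', ; }.
In <body> -> <program> <program>: <program> is at the end, add FOLLOW(<body>) = { 'else', 'while', ; }.
In <program> -> <param> <factor> <program> ;: add FIRST(;) = { ; }.
In <elsepart> -> <program> 'else' ; <body>: add FIRST('else' ; <body>) = { 'else' }.
Union: FOLLOW(<program>) = { 'else', 'while', ; }.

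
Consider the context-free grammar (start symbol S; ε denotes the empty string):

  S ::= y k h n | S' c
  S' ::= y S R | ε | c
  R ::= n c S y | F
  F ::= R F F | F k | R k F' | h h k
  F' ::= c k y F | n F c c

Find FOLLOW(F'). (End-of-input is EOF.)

{ c, h, k, n }

In F ::= R k F': F' is at the end, add FOLLOW(F) = { c, h, k, n }.
Union: FOLLOW(F') = { c, h, k, n }.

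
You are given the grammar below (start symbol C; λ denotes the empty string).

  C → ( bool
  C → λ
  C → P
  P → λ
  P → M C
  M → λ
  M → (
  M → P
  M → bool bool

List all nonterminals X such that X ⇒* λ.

{ C, M, P }

Directly nullable (have an λ-production): C, P, M.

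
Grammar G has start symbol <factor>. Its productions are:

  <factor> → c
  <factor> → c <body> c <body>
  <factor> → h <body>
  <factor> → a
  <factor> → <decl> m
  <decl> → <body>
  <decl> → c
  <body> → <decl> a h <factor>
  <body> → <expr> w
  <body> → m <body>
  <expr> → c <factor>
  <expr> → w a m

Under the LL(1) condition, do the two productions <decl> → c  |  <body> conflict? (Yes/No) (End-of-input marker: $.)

FIRST(c) = { c } and FIRST(<body>) = { c, m, w }.
Both contain c, so the two alternatives are not disjoint — LL(1) conflict.

Yes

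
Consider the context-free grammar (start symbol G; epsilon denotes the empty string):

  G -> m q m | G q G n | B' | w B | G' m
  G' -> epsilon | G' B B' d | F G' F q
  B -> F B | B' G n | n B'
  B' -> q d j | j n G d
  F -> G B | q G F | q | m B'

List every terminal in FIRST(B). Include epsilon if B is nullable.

{ j, m, n, q, w }

From B -> F B: add FIRST(F) = { j, m, n, q, w }.
From B -> B' G n: add FIRST(B') = { j, q }.
B -> n B' contributes {n}.
Union: FIRST(B) = { j, m, n, q, w }.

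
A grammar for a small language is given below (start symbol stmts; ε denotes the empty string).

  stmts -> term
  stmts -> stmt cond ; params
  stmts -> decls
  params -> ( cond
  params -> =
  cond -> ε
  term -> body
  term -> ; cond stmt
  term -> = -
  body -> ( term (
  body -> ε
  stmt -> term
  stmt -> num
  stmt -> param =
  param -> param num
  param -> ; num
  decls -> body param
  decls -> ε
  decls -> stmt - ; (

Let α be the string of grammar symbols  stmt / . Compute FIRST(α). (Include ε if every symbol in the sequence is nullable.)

Add FIRST(stmt)\{ε} = { (, ;, =, num }; stmt is nullable, continue.
/ is a terminal; add {/} and stop.

{ (, /, ;, =, num }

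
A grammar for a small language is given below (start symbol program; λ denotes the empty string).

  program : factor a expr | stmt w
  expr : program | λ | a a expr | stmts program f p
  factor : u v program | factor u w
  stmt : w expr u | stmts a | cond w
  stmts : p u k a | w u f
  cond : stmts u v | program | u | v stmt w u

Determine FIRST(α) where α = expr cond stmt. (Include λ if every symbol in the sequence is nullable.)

{ a, p, u, v, w }

Add FIRST(expr)\{λ} = { a, p, u, v, w }; expr is nullable, continue.
Add FIRST(cond) = { p, u, v, w }; cond is not nullable, stop.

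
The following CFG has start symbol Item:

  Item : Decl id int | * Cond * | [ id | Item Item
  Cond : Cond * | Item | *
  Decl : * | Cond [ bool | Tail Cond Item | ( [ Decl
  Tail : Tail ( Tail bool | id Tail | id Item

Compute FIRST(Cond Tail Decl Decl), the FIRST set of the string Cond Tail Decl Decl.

Add FIRST(Cond) = { (, *, [, id }; Cond is not nullable, stop.

{ (, *, [, id }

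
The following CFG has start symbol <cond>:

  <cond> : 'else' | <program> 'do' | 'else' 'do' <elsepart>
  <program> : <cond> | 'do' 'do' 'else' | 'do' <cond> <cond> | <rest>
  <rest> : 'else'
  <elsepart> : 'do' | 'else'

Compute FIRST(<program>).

From <program> : <cond>: add FIRST(<cond>) = { 'do', 'else' }.
<program> : 'do' 'do' 'else' contributes {'do'}.
<program> : 'do' <cond> <cond> contributes {'do'}.
From <program> : <rest>: add FIRST(<rest>) = { 'else' }.
Union: FIRST(<program>) = { 'do', 'else' }.

{ 'do', 'else' }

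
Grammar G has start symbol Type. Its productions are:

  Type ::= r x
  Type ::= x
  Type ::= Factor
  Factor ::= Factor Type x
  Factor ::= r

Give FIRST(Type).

{ r, x }

Type ::= r x contributes {r}.
Type ::= x contributes {x}.
From Type ::= Factor: add FIRST(Factor) = { r }.
Union: FIRST(Type) = { r, x }.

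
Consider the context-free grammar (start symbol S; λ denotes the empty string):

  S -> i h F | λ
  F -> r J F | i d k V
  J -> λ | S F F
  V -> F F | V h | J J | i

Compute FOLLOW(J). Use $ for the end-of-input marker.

{ $, h, i, r }

In F -> r J F: add FIRST(F) = { i, r }.
In V -> J J: add FIRST(J)\{λ} = { i, r }.
  Since J is nullable, also add FOLLOW(V) = { $, h, i, r }.
In V -> J J: J is at the end, add FOLLOW(V) = { $, h, i, r }.
Union: FOLLOW(J) = { $, h, i, r }.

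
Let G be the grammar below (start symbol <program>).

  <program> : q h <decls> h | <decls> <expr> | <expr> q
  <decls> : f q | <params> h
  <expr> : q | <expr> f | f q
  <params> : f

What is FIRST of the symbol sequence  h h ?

{ h }

h is a terminal; add {h} and stop.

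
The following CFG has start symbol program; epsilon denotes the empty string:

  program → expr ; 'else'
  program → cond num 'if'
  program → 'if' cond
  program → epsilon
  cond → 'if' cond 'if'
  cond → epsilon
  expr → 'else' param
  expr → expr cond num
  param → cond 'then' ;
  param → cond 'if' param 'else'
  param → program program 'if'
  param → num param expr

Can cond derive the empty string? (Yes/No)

cond has an epsilon-production, so cond ⇒ epsilon.

Yes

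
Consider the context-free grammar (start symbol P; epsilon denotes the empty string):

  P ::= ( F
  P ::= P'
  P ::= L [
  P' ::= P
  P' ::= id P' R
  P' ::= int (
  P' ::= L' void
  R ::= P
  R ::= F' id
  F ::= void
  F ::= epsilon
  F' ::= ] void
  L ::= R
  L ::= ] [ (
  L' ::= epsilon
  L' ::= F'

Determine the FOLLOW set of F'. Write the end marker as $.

In R ::= F' id: add FIRST(id) = { id }.
In L' ::= F': F' is at the end, add FOLLOW(L') = { void }.
Union: FOLLOW(F') = { id, void }.

{ id, void }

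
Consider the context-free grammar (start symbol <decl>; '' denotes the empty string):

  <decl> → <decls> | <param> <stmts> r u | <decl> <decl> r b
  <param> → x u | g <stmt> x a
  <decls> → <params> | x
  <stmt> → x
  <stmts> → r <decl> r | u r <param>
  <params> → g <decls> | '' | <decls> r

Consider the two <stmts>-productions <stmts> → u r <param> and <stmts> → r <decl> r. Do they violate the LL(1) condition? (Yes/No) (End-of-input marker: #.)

No

FIRST(u r <param>) = { u } and FIRST(r <decl> r) = { r }.
The FIRST sets are disjoint and neither alternative is nullable — no conflict.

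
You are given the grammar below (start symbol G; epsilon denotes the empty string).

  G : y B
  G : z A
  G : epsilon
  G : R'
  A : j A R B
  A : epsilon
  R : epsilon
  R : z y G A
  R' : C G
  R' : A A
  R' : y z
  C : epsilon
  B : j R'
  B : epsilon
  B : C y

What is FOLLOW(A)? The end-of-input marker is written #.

In G : z A: A is at the end, add FOLLOW(G) = { #, j, y, z }.
In A : j A R B: add FIRST(R B)\{epsilon} = { j, y, z }.
  Since R B is nullable, also add FOLLOW(A) = { #, j, y, z }.
In R : z y G A: A is at the end, add FOLLOW(R) = { #, j, y, z }.
In R' : A A: add FIRST(A)\{epsilon} = { j }.
  Since A is nullable, also add FOLLOW(R') = { #, j, y, z }.
In R' : A A: A is at the end, add FOLLOW(R') = { #, j, y, z }.
Union: FOLLOW(A) = { #, j, y, z }.

{ #, j, y, z }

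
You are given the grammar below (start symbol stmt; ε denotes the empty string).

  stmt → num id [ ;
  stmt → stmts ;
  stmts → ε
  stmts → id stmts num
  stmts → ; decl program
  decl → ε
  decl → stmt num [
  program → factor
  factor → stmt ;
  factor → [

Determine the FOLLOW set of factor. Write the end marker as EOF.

In program → factor: factor is at the end, add FOLLOW(program) = { ;, num }.
Union: FOLLOW(factor) = { ;, num }.

{ ;, num }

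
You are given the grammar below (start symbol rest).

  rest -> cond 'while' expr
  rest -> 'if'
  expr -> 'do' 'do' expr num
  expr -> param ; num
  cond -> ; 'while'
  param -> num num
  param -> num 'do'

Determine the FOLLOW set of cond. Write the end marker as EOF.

{ 'while' }

In rest -> cond 'while' expr: add FIRST('while' expr) = { 'while' }.
Union: FOLLOW(cond) = { 'while' }.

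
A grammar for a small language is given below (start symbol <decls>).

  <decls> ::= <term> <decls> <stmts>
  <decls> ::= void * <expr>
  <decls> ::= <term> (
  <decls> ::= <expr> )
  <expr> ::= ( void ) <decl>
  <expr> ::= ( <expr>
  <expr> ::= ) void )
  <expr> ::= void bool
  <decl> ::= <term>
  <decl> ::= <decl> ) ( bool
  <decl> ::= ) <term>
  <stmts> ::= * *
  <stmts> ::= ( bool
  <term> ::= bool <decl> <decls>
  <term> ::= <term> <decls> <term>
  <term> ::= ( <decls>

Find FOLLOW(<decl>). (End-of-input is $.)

{ $, (, ), *, bool, void }

In <expr> ::= ( void ) <decl>: <decl> is at the end, add FOLLOW(<expr>) = { $, (, ), *, bool, void }.
In <decl> ::= <decl> ) ( bool: add FIRST() ( bool) = { ) }.
In <term> ::= bool <decl> <decls>: add FIRST(<decls>) = { (, ), bool, void }.
Union: FOLLOW(<decl>) = { $, (, ), *, bool, void }.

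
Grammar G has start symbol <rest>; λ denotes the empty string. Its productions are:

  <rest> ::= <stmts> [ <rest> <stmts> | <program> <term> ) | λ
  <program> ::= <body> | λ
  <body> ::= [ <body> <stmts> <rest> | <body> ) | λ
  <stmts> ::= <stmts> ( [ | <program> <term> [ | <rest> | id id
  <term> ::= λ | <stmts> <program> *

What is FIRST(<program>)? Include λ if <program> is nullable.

From <program> ::= <body>: add FIRST(<body>) = { ), [, λ } (including λ since <body> is nullable).
<program> ::= λ contributes λ.
Union: FIRST(<program>) = { ), [, λ }.

{ ), [, λ }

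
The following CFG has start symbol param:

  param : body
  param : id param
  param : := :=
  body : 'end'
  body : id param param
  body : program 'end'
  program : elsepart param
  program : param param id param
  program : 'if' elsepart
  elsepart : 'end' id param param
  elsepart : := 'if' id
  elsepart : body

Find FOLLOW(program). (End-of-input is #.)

{ 'end' }

In body : program 'end': add FIRST('end') = { 'end' }.
Union: FOLLOW(program) = { 'end' }.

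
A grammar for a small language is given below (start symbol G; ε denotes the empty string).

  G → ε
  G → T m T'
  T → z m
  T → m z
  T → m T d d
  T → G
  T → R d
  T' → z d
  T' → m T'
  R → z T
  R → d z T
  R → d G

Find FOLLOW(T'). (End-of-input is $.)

In G → T m T': T' is at the end, add FOLLOW(G) = { $, d, m }.
In T' → m T': T' is at the end, add FOLLOW(T') = { $, d, m }.
Union: FOLLOW(T') = { $, d, m }.

{ $, d, m }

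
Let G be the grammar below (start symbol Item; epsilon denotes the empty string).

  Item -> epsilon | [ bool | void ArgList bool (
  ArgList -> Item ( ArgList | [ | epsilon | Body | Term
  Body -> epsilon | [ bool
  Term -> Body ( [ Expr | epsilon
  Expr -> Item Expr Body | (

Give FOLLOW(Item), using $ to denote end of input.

{ $, (, [, void }

Item is the start symbol, so $ ∈ FOLLOW(Item).
In ArgList -> Item ( ArgList: add FIRST(( ArgList) = { ( }.
In Expr -> Item Expr Body: add FIRST(Expr Body) = { (, [, void }.
Union: FOLLOW(Item) = { $, (, [, void }.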